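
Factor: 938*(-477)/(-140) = 2^(-1)*3^2*5^(-1)*53^1*67^1 = 31959/10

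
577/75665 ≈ 0.00763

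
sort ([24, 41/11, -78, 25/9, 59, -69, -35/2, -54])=[-78, -69, -54, -35/2, 25/9, 41/11, 24, 59]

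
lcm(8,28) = 56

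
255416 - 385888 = -130472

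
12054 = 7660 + 4394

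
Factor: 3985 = 5^1*797^1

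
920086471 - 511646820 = 408439651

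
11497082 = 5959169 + 5537913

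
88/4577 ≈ 0.0192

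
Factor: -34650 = -1*2^1*3^2*5^2*7^1*11^1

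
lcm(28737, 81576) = 2528856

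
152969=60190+92779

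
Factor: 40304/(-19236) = -1 * 2^2 * 3^(-1) * 7^(-1) * 11^1 = -44/21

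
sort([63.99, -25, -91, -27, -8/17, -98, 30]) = [-98, -91, -27, -25, -8/17, 30, 63.99]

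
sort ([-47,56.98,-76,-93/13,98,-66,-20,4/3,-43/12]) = [-76,-66,-47,-20,-93/13,-43/12,4/3,56.98,98]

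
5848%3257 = 2591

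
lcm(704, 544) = 11968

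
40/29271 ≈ 0.00137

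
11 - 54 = -43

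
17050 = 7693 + 9357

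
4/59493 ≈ 0.0000672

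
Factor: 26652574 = 2^1*13^1*1025099^1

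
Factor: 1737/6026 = 2^ (-1)*3^2*23^ (-1)*131^ (-1)*193^1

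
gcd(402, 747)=3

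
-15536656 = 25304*(-614)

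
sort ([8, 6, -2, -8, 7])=[-8, -2, 6, 7, 8]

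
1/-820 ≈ -0.00122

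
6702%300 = 102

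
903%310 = 283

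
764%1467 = 764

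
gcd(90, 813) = 3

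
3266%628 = 126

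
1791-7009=-5218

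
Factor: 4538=2^1 * 2269^1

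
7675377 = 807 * 9511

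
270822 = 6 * 45137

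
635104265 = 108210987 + 526893278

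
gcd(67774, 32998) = 14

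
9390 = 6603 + 2787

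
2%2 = 0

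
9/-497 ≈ -0.0181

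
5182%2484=214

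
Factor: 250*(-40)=-1*2^4*5^4=-10000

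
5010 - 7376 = -2366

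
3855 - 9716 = -5861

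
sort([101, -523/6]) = [-523/6, 101]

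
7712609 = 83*92923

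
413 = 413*1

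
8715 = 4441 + 4274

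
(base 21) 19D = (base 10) 643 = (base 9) 784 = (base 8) 1203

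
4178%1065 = 983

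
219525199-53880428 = 165644771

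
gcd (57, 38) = 19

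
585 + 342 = 927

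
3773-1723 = 2050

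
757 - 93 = 664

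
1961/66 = 29 + 47/66 ≈ 29.71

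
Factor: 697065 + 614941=2^1*461^1*1423^1=1312006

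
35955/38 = 946 + 7/38 ≈ 946.18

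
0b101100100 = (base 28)ck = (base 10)356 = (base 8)544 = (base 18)11e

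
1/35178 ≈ 0.0000284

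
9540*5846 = 55770840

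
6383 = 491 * 13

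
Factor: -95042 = -1 * 2^1 * 47521^1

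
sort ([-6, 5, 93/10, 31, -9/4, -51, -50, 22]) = [-51, -50, -6, -9/4, 5, 93/10, 22, 31]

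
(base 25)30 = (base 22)39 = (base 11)69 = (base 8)113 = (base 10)75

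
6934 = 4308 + 2626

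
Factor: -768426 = -1*2^1*3^1*89^1*1439^1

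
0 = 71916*0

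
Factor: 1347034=2^1 * 13^1 * 103^1 * 503^1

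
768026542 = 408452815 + 359573727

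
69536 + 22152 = 91688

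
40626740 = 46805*868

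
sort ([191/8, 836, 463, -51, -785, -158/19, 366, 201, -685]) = [-785, -685, -51, -158/19, 191/8, 201, 366, 463, 836]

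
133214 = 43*3098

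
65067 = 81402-16335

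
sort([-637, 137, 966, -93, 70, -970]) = [-970, -637, -93, 70, 137, 966]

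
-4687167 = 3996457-8683624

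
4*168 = 672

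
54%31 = 23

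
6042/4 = 1510 + 1/2 = 1510.50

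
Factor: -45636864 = -1*2^8*3^1*7^1*13^1*653^1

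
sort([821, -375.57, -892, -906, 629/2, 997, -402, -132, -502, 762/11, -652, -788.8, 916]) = [-906, -892, -788.8, -652, -502, -402, -375.57, -132, 762/11, 629/2, 821, 916, 997]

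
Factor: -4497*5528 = -1*2^3*3^1*691^1*1499^1 = -24859416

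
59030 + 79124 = 138154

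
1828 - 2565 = -737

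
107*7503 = 802821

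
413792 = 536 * 772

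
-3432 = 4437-7869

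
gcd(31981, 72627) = 1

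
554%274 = 6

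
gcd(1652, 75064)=4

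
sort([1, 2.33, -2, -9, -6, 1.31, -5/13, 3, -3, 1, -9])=[-9, -9, -6, -3, -2, -5/13, 1, 1, 1.31, 2.33, 3]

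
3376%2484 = 892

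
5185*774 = 4013190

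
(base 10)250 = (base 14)13c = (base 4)3322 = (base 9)307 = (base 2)11111010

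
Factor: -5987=-1 * 5987^1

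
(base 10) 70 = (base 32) 26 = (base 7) 130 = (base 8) 106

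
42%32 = 10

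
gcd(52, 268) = 4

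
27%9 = 0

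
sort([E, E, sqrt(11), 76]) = [E, E, sqrt(11), 76]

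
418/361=22/19 ≈ 1.16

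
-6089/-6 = 1014+5/6 ≈ 1014.83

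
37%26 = 11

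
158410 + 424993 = 583403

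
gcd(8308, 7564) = 124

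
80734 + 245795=326529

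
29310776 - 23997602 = 5313174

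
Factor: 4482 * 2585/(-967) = -1 * 2^1 * 3^3 * 5^1 * 11^1 * 47^1 * 83^1 * 967^(-1) = -11585970/967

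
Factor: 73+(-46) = 3^3 = 27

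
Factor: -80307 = -1*3^2*8923^1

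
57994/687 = 84 + 286/687 ≈ 84.42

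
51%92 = 51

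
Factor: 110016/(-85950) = -1*2^5*5^(-2) = -32/25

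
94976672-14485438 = 80491234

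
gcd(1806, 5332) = 86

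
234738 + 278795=513533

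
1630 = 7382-5752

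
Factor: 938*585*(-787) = -1*2^1*3^2*5^1*7^1*13^1*67^1*787^1 = -431850510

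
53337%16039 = 5220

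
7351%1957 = 1480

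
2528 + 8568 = 11096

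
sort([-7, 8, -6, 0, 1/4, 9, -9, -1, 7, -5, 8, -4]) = [-9, -7, -6, -5, -4, -1, 0, 1/4, 7, 8, 8, 9]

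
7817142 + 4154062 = 11971204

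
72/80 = 9/10 = 0.90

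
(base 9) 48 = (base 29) 1f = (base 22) 20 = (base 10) 44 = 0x2c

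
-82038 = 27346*(-3)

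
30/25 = 6/5 = 1.20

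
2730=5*546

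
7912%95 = 27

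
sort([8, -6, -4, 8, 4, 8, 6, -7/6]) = [-6, -4, -7/6, 4, 6, 8, 8, 8]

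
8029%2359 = 952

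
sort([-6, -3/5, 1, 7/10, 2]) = [-6, -3/5, 7/10, 1, 2]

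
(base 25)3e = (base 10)89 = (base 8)131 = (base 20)49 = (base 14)65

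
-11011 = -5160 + -5851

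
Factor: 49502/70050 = 3^(-1) * 5^(-2) * 53^1 = 53/75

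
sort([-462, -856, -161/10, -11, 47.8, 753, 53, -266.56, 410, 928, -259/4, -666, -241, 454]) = [-856, -666, -462, -266.56, -241, -259/4, -161/10, -11, 47.8, 53, 410, 454, 753, 928]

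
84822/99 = 28274/33 ≈ 856.79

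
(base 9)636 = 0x207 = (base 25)kj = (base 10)519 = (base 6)2223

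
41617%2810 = 2277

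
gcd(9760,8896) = 32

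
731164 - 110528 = 620636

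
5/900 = 1/180 ≈ 0.00556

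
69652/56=1243 + 11/14≈1243.79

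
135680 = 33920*4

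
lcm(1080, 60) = 1080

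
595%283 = 29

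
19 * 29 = 551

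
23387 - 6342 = 17045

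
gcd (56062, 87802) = 2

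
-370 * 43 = -15910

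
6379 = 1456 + 4923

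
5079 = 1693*3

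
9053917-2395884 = 6658033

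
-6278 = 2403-8681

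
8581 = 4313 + 4268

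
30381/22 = 1380 + 21/22 ≈ 1380.95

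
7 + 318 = 325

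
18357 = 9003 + 9354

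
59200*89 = 5268800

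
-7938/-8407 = 1134/1201 ≈ 0.944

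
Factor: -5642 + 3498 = -1*2^5*67^1 = -2144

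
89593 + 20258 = 109851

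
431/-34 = -12 - 23/34 ≈ -12.68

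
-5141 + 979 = -4162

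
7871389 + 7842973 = 15714362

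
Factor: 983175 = 3^1*5^2*13109^1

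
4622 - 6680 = -2058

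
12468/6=2078=2078.00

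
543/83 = 6 + 45/83 ≈ 6.54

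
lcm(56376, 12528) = 112752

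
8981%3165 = 2651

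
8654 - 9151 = -497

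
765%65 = 50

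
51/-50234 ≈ -0.00102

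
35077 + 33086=68163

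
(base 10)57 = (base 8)71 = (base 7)111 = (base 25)27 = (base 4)321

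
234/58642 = 117/29321 ≈ 0.00399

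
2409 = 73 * 33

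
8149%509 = 5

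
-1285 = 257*(-5)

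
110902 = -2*(-55451)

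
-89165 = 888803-977968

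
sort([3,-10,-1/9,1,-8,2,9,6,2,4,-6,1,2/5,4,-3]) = [-10,-8,-6,-3,-1/9,2/5,1,1,2,2,3,4,4,6,9]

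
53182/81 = 656 + 46/81 ≈ 656.57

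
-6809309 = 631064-7440373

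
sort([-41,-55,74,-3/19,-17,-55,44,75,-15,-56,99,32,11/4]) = [-56,-55,-55,-41,-17,-15,-3/19,11/4,32,44,74,75,99]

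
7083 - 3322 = 3761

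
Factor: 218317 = 11^1 * 89^1 * 223^1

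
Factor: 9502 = 2^1 * 4751^1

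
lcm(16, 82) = 656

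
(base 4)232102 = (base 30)38m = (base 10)2962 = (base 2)101110010010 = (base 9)4051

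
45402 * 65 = 2951130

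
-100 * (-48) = 4800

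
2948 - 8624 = -5676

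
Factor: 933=3^1 * 311^1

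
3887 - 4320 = -433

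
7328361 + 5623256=12951617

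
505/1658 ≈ 0.305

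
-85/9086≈-0.00936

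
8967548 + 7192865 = 16160413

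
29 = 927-898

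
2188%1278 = 910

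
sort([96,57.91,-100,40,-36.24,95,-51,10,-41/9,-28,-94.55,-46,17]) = [-100,-94.55,-51,-46,-36.24,-28,-41/9,10,17,40,57.91,95,96]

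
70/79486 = 35/39743 ≈ 0.000881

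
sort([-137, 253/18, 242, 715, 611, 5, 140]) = [-137, 5, 253/18, 140, 242, 611, 715]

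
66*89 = 5874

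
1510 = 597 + 913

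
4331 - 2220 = 2111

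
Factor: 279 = 3^2 * 31^1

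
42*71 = 2982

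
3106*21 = 65226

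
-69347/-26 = 2667 + 5/26 ≈ 2667.19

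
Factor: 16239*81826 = 2^1*3^1*163^1*251^1*5413^1 = 1328772414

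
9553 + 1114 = 10667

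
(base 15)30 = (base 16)2d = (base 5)140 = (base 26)1j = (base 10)45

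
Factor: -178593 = -1*3^1*59^1*1009^1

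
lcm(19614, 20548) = 431508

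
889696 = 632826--256870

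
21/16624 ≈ 0.00126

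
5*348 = 1740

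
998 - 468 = 530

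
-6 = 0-6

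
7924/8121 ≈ 0.976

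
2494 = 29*86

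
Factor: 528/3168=2^(-1) * 3^(-1)=1/6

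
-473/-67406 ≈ 0.00702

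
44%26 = 18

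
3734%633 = 569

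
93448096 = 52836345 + 40611751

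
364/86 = 182/43 ≈ 4.23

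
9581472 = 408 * 23484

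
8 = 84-76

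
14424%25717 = 14424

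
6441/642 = 10 + 7/214 ≈ 10.03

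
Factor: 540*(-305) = -1*2^2*3^3*5^2*61^1 = -164700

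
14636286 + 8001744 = 22638030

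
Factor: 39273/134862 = 2^(-1)*7^(-1)*13^(-1)*53^1 = 53/182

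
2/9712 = 1/4856 ≈ 0.000206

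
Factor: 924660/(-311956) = -1*3^2*5^1*11^1*167^(-1) = -495/167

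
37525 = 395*95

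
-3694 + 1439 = -2255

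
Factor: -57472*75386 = -1*2^8*449^1*37693^1 = -4332584192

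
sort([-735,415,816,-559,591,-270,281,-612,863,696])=[-735,-612,-559,-270,281,415,591,696,816,863]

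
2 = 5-3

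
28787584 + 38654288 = 67441872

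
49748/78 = 637 + 31/39 ≈ 637.79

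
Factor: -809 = -1 * 809^1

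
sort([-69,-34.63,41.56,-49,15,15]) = [-69,-49,-34.63,15,15,41.56]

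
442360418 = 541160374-98799956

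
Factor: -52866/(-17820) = 2^(-1)*3^(-1)*5^(-1)*89^1 = 89/30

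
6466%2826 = 814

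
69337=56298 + 13039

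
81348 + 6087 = 87435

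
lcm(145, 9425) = 9425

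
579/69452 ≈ 0.00834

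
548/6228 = 137/1557 ≈ 0.0880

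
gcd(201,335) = 67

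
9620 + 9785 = 19405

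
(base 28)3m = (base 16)6a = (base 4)1222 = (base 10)106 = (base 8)152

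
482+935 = 1417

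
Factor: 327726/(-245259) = -1*2^1*3^2*17^1*229^(-1) = -306/229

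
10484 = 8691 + 1793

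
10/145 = 2/29 ≈ 0.0690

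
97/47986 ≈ 0.00202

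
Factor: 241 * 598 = 2^1 * 13^1 * 23^1 * 241^1 = 144118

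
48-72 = -24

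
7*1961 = 13727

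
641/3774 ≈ 0.170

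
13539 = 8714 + 4825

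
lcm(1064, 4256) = 4256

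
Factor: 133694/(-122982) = -1 * 3^(-1) * 11^1 * 59^1 * 199^(-1) = -649/597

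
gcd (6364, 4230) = 2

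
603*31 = 18693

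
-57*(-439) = 25023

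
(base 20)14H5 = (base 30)B1F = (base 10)9945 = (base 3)111122100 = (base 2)10011011011001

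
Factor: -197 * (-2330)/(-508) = -1 * 2^(-1) * 5^1 * 127^(-1) * 197^1 * 233^1 = -229505/254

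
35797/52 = 688 + 21/52≈688.40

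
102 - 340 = -238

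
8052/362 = 4026/181 ≈ 22.24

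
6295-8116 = -1821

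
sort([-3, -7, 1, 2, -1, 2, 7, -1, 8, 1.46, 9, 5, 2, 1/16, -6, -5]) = [-7, -6, -5, -3, -1, -1, 1/16, 1, 1.46, 2, 2, 2, 5, 7, 8, 9]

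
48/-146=-24/73≈-0.329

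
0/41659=0=0.00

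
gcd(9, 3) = 3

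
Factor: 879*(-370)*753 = -1*2^1*3^2*5^1*37^1*251^1*293^1 = -244898190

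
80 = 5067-4987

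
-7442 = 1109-8551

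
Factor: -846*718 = -1*2^2*3^2*47^1*359^1 = -607428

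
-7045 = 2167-9212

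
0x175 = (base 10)373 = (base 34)ax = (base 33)ba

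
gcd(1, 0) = 1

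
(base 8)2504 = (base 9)1757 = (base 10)1348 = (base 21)314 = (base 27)1mp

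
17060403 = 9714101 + 7346302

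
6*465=2790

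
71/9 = 7 + 8/9≈7.89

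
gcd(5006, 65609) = 1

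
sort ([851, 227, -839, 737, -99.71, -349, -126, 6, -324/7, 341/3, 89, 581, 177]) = [-839, -349, -126, -99.71, -324/7, 6, 89, 341/3, 177, 227, 581, 737, 851]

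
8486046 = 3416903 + 5069143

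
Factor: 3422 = 2^1*29^1*59^1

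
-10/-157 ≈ 0.0637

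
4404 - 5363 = -959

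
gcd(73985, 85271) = 1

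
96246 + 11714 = 107960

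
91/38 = 2+15/38 ≈ 2.39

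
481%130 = 91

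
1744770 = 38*45915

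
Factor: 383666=2^1*191833^1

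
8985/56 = 160 + 25/56 ≈ 160.45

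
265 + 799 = 1064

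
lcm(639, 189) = 13419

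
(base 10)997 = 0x3e5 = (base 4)33211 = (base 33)u7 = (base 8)1745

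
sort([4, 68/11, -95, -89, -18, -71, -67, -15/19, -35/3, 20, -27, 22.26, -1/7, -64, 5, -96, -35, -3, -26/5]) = [-96, -95, -89, -71, -67, -64, -35, -27, -18, -35/3, -26/5, -3, -15/19, -1/7, 4, 5, 68/11, 20, 22.26]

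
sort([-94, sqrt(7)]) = [-94, sqrt(7)]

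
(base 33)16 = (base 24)1f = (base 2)100111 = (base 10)39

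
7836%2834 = 2168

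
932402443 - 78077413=854325030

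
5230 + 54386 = 59616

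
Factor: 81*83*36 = 2^2*3^6*83^1 = 242028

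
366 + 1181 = 1547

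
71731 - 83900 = -12169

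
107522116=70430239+37091877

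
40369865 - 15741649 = 24628216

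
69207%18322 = 14241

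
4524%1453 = 165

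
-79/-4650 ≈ 0.0170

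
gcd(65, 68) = 1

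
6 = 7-1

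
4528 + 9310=13838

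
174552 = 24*7273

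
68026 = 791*86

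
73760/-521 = -141 - 299/521 ≈ -141.57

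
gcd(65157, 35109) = 3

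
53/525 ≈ 0.101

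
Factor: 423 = 3^2*47^1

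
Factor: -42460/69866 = -1 * 2^1 * 5^1 * 11^1 * 181^(-1) = -110/181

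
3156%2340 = 816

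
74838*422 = 31581636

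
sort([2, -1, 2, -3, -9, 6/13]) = [-9, -3, -1, 6/13, 2, 2]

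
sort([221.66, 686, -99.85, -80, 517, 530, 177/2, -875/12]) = [-99.85, -80, -875/12, 177/2, 221.66, 517, 530, 686]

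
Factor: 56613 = 3^1*113^1*167^1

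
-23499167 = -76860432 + 53361265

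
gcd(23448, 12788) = 4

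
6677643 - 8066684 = -1389041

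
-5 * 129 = -645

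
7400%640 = 360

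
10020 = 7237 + 2783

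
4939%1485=484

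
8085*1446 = 11690910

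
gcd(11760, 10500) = 420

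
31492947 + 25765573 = 57258520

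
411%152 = 107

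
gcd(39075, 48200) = 25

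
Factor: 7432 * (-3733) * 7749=-1 * 2^3 * 3^3 * 7^1 * 41^1 * 929^1 * 3733^1=-214985590344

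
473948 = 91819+382129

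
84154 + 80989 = 165143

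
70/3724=5/266 ≈ 0.0188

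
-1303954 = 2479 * (-526)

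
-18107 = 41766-59873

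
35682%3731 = 2103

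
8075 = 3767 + 4308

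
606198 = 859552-253354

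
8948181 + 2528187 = 11476368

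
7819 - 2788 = 5031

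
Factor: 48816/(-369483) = -1*2^4*3^2*79^(-1)*113^1*1559^(-1) = -16272/123161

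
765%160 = 125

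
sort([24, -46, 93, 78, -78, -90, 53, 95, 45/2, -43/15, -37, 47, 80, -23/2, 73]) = [-90, -78, -46, -37, -23/2, -43/15, 45/2, 24, 47, 53, 73, 78, 80, 93, 95]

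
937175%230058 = 16943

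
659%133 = 127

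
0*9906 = 0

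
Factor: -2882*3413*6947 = -1*2^1*11^1*131^1*3413^1*6947^1 = -68332539902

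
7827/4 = 1956 + 3/4 = 1956.75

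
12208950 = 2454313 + 9754637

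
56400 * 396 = 22334400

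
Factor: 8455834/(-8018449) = -1*2^1*17^1*248701^1*8018449^(-1)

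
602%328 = 274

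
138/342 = 23/57 ≈ 0.404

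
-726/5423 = -66/493≈-0.134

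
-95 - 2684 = -2779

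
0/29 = 0 = 0.00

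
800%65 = 20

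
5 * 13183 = 65915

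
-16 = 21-37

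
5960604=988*6033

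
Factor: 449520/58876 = 2^2 * 3^1 * 5^1 * 41^(-1) * 359^(-1) * 1873^1 = 112380/14719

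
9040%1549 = 1295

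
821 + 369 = 1190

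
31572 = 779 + 30793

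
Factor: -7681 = -1 * 7681^1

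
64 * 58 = 3712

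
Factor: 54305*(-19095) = -1*3^1*5^2*19^1*67^1*10861^1 = -1036953975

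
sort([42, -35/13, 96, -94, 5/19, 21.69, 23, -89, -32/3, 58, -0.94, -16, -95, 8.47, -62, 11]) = [-95, -94, -89, -62, -16, -32/3, -35/13, -0.94, 5/19, 8.47, 11, 21.69, 23, 42, 58, 96]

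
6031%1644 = 1099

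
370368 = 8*46296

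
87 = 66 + 21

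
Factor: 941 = 941^1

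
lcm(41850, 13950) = 41850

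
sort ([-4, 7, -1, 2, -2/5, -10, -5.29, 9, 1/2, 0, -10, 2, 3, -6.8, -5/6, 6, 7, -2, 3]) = [-10, -10, -6.8, -5.29, -4, -2, -1, -5/6, -2/5, 0, 1/2, 2, 2, 3, 3, 6, 7, 7, 9]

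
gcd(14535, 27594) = 9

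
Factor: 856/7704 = 3^(-2) = 1/9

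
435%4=3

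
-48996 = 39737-88733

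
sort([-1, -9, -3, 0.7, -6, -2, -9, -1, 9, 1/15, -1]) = [-9, -9, -6, -3, -2, -1, -1, -1, 1/15, 0.7, 9]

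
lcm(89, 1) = 89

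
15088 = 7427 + 7661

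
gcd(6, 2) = 2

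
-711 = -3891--3180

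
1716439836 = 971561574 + 744878262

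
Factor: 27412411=13^1*2108647^1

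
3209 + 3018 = 6227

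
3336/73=45 + 51/73 ≈ 45.70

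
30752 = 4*7688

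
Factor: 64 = 2^6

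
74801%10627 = 412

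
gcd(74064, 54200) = 8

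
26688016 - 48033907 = -21345891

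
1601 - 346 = 1255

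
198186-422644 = -224458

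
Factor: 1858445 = 5^1*53^1*7013^1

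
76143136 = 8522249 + 67620887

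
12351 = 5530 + 6821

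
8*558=4464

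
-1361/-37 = 36 + 29/37 ≈ 36.78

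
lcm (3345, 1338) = 6690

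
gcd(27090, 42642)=18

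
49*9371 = 459179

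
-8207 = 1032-9239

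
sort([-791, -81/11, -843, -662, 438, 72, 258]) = [-843, -791, -662, -81/11, 72, 258, 438]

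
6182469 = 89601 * 69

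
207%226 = 207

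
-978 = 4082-5060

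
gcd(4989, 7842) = 3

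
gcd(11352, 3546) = 6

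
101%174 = 101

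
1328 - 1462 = -134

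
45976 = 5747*8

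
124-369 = -245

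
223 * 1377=307071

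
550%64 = 38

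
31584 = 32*987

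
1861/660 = 2 + 541/660 ≈ 2.82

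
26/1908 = 13/954 ≈ 0.0136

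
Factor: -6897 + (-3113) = -1*2^1*5^1*7^1*11^1*13^1 = -10010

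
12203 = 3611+8592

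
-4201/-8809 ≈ 0.477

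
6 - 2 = 4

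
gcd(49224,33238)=2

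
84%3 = 0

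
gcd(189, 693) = 63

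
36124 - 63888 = -27764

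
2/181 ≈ 0.0110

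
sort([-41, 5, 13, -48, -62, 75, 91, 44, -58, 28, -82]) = [-82, -62, -58, -48, -41, 5, 13, 28, 44, 75, 91]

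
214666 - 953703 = -739037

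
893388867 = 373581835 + 519807032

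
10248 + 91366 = 101614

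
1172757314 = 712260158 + 460497156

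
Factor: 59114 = 2^1 * 11^1 * 2687^1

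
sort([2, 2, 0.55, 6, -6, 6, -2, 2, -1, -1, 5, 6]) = [-6, -2, -1, -1, 0.55, 2, 2, 2, 5, 6, 6, 6]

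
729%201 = 126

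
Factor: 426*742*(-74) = -1*2^3*3^1*7^1*37^1*53^1*71^1 = -23390808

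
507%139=90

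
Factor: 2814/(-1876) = -1 * 2^(-1) * 3^1 = -3/2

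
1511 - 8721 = -7210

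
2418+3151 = 5569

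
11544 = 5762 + 5782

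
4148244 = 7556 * 549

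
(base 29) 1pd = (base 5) 22304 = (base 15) 704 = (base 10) 1579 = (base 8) 3053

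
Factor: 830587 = 830587^1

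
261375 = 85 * 3075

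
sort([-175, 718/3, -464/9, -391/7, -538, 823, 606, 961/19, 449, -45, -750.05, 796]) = [-750.05, -538, -175, -391/7, -464/9, -45, 961/19, 718/3, 449, 606, 796, 823]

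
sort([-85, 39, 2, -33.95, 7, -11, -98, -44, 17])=[-98, -85, -44, -33.95, -11, 2, 7, 17, 39]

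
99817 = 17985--81832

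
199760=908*220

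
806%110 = 36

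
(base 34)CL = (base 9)526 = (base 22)JB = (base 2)110101101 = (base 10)429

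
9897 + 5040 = 14937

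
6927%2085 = 672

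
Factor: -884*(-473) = 2^2*11^1*13^1*17^1*43^1 = 418132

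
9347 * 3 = 28041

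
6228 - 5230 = 998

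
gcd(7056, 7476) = 84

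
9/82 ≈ 0.110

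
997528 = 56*17813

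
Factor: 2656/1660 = 2^3*5^(-1) = 8/5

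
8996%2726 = 818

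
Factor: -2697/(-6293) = 3^1*7^(-1) = 3/7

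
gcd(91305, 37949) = 1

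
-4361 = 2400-6761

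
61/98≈0.622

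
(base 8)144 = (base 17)5f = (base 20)50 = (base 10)100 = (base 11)91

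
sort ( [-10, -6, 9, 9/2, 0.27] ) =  [-10, -6, 0.27, 9/2, 9] 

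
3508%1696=116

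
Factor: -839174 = -1 * 2^1 * 7^2 * 8563^1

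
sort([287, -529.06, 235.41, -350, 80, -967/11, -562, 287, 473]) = [-562, -529.06, -350, -967/11, 80, 235.41, 287, 287, 473]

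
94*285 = 26790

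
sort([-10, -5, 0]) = [-10, -5, 0]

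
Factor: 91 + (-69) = 2^1*11^1 = 22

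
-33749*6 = -202494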